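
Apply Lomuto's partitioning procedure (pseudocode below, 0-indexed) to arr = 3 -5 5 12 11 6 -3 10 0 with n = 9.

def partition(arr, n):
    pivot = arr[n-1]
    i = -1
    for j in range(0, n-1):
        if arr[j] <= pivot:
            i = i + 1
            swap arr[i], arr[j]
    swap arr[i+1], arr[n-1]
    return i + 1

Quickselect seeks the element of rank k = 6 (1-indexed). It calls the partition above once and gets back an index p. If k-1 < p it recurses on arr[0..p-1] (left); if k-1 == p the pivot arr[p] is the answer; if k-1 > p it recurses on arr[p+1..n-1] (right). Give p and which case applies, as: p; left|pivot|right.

pivot=0, i=-1
j=0: 3>0, skip
j=1: -5≤0, i=0, swap(0,1) ⇒ -5 3 5 12 11 6 -3 10 0
j=2: 5>0, skip
j=3: 12>0, skip
j=4: 11>0, skip
j=5: 6>0, skip
j=6: -3≤0, i=1, swap(1,6) ⇒ -5 -3 5 12 11 6 3 10 0
j=7: 10>0, skip
swap(2,8) ⇒ -5 -3 0 12 11 6 3 10 5; return 2
p = 2; k-1 = 5 > 2 ⇒ right

2; right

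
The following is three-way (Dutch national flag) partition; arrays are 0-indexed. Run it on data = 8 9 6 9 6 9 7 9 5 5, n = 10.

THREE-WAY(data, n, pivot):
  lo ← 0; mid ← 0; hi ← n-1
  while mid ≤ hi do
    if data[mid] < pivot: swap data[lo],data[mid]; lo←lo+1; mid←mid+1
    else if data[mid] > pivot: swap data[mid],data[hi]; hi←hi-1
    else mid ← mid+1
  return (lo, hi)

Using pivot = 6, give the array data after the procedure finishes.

5 5 6 6 9 7 9 9 9 8

pivot = 6; lo=0, mid=0, hi=9
data[mid]=8>6: swap data[0],data[9]; hi=8 → 5 9 6 9 6 9 7 9 5 8
data[mid]=5<6: swap data[0],data[0]; lo=1,mid=1 → 5 9 6 9 6 9 7 9 5 8
data[mid]=9>6: swap data[1],data[8]; hi=7 → 5 5 6 9 6 9 7 9 9 8
data[mid]=5<6: swap data[1],data[1]; lo=2,mid=2 → 5 5 6 9 6 9 7 9 9 8
data[mid]=6=6: mid=3
data[mid]=9>6: swap data[3],data[7]; hi=6 → 5 5 6 9 6 9 7 9 9 8
data[mid]=9>6: swap data[3],data[6]; hi=5 → 5 5 6 7 6 9 9 9 9 8
data[mid]=7>6: swap data[3],data[5]; hi=4 → 5 5 6 9 6 7 9 9 9 8
data[mid]=9>6: swap data[3],data[4]; hi=3 → 5 5 6 6 9 7 9 9 9 8
data[mid]=6=6: mid=4
end: lo=2, hi=3; data = 5 5 6 6 9 7 9 9 9 8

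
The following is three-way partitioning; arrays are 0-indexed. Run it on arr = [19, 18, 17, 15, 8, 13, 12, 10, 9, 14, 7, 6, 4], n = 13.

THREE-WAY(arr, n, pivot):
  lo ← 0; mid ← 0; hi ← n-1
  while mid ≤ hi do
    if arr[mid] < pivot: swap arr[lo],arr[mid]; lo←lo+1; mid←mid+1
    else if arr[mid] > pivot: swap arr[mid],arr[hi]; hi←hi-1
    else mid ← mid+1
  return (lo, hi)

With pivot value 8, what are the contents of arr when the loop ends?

pivot = 8; lo=0, mid=0, hi=12
arr[mid]=19>8: swap arr[0],arr[12]; hi=11 → [4, 18, 17, 15, 8, 13, 12, 10, 9, 14, 7, 6, 19]
arr[mid]=4<8: swap arr[0],arr[0]; lo=1,mid=1 → [4, 18, 17, 15, 8, 13, 12, 10, 9, 14, 7, 6, 19]
arr[mid]=18>8: swap arr[1],arr[11]; hi=10 → [4, 6, 17, 15, 8, 13, 12, 10, 9, 14, 7, 18, 19]
arr[mid]=6<8: swap arr[1],arr[1]; lo=2,mid=2 → [4, 6, 17, 15, 8, 13, 12, 10, 9, 14, 7, 18, 19]
arr[mid]=17>8: swap arr[2],arr[10]; hi=9 → [4, 6, 7, 15, 8, 13, 12, 10, 9, 14, 17, 18, 19]
arr[mid]=7<8: swap arr[2],arr[2]; lo=3,mid=3 → [4, 6, 7, 15, 8, 13, 12, 10, 9, 14, 17, 18, 19]
arr[mid]=15>8: swap arr[3],arr[9]; hi=8 → [4, 6, 7, 14, 8, 13, 12, 10, 9, 15, 17, 18, 19]
arr[mid]=14>8: swap arr[3],arr[8]; hi=7 → [4, 6, 7, 9, 8, 13, 12, 10, 14, 15, 17, 18, 19]
arr[mid]=9>8: swap arr[3],arr[7]; hi=6 → [4, 6, 7, 10, 8, 13, 12, 9, 14, 15, 17, 18, 19]
arr[mid]=10>8: swap arr[3],arr[6]; hi=5 → [4, 6, 7, 12, 8, 13, 10, 9, 14, 15, 17, 18, 19]
arr[mid]=12>8: swap arr[3],arr[5]; hi=4 → [4, 6, 7, 13, 8, 12, 10, 9, 14, 15, 17, 18, 19]
arr[mid]=13>8: swap arr[3],arr[4]; hi=3 → [4, 6, 7, 8, 13, 12, 10, 9, 14, 15, 17, 18, 19]
arr[mid]=8=8: mid=4
end: lo=3, hi=3; arr = [4, 6, 7, 8, 13, 12, 10, 9, 14, 15, 17, 18, 19]

[4, 6, 7, 8, 13, 12, 10, 9, 14, 15, 17, 18, 19]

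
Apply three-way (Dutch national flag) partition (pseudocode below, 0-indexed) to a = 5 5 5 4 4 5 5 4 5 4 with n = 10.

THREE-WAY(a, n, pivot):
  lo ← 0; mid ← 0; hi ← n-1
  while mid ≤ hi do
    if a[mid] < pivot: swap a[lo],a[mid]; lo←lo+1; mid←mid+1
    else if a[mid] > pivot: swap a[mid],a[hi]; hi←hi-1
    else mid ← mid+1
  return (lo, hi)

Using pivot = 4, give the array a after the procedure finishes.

pivot = 4; lo=0, mid=0, hi=9
a[mid]=5>4: swap a[0],a[9]; hi=8 → 4 5 5 4 4 5 5 4 5 5
a[mid]=4=4: mid=1
a[mid]=5>4: swap a[1],a[8]; hi=7 → 4 5 5 4 4 5 5 4 5 5
a[mid]=5>4: swap a[1],a[7]; hi=6 → 4 4 5 4 4 5 5 5 5 5
a[mid]=4=4: mid=2
a[mid]=5>4: swap a[2],a[6]; hi=5 → 4 4 5 4 4 5 5 5 5 5
a[mid]=5>4: swap a[2],a[5]; hi=4 → 4 4 5 4 4 5 5 5 5 5
a[mid]=5>4: swap a[2],a[4]; hi=3 → 4 4 4 4 5 5 5 5 5 5
a[mid]=4=4: mid=3
a[mid]=4=4: mid=4
end: lo=0, hi=3; a = 4 4 4 4 5 5 5 5 5 5

4 4 4 4 5 5 5 5 5 5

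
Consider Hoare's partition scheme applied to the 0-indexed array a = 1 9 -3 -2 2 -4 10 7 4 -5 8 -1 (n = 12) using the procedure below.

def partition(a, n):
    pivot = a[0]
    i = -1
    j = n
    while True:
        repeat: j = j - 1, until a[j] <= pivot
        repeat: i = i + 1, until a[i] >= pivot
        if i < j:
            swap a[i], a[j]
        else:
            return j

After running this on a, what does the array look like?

-1 -5 -3 -2 -4 2 10 7 4 9 8 1

pivot = a[0] = 1; i = -1, j = 12
j→11 (a[11]=-1≤1), i→0 (a[0]=1≥1); i<j, swap → -1 9 -3 -2 2 -4 10 7 4 -5 8 1
j→9 (a[9]=-5≤1), i→1 (a[1]=9≥1); i<j, swap → -1 -5 -3 -2 2 -4 10 7 4 9 8 1
j→5 (a[5]=-4≤1), i→4 (a[4]=2≥1); i<j, swap → -1 -5 -3 -2 -4 2 10 7 4 9 8 1
j→4, i→5; i≥j, return j=4. a = -1 -5 -3 -2 -4 2 10 7 4 9 8 1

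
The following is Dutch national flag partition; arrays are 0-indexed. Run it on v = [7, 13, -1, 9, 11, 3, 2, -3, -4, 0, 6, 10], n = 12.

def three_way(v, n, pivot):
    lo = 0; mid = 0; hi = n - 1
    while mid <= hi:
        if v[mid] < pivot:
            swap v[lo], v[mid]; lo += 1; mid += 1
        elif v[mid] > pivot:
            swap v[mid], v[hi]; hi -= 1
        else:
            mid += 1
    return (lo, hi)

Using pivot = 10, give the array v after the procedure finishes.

[7, -1, 9, 6, 3, 2, -3, -4, 0, 10, 11, 13]

pivot = 10; lo=0, mid=0, hi=11
v[mid]=7<10: swap v[0],v[0]; lo=1,mid=1 → [7, 13, -1, 9, 11, 3, 2, -3, -4, 0, 6, 10]
v[mid]=13>10: swap v[1],v[11]; hi=10 → [7, 10, -1, 9, 11, 3, 2, -3, -4, 0, 6, 13]
v[mid]=10=10: mid=2
v[mid]=-1<10: swap v[1],v[2]; lo=2,mid=3 → [7, -1, 10, 9, 11, 3, 2, -3, -4, 0, 6, 13]
v[mid]=9<10: swap v[2],v[3]; lo=3,mid=4 → [7, -1, 9, 10, 11, 3, 2, -3, -4, 0, 6, 13]
v[mid]=11>10: swap v[4],v[10]; hi=9 → [7, -1, 9, 10, 6, 3, 2, -3, -4, 0, 11, 13]
v[mid]=6<10: swap v[3],v[4]; lo=4,mid=5 → [7, -1, 9, 6, 10, 3, 2, -3, -4, 0, 11, 13]
v[mid]=3<10: swap v[4],v[5]; lo=5,mid=6 → [7, -1, 9, 6, 3, 10, 2, -3, -4, 0, 11, 13]
v[mid]=2<10: swap v[5],v[6]; lo=6,mid=7 → [7, -1, 9, 6, 3, 2, 10, -3, -4, 0, 11, 13]
v[mid]=-3<10: swap v[6],v[7]; lo=7,mid=8 → [7, -1, 9, 6, 3, 2, -3, 10, -4, 0, 11, 13]
v[mid]=-4<10: swap v[7],v[8]; lo=8,mid=9 → [7, -1, 9, 6, 3, 2, -3, -4, 10, 0, 11, 13]
v[mid]=0<10: swap v[8],v[9]; lo=9,mid=10 → [7, -1, 9, 6, 3, 2, -3, -4, 0, 10, 11, 13]
end: lo=9, hi=9; v = [7, -1, 9, 6, 3, 2, -3, -4, 0, 10, 11, 13]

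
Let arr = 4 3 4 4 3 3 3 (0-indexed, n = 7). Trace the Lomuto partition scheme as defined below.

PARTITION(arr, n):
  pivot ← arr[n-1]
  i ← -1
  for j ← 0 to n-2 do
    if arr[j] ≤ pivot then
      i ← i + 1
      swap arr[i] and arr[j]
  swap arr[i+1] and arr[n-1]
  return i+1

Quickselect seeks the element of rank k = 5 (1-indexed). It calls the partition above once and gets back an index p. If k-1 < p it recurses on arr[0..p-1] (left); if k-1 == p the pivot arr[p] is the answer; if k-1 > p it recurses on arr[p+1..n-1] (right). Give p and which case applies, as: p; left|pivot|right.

pivot = arr[6] = 3; i = -1
j=0: arr[0]=4 > 3 → no swap
j=1: arr[1]=3 ≤ 3 → i=0, swap arr[0],arr[1] → 3 4 4 4 3 3 3
j=2: arr[2]=4 > 3 → no swap
j=3: arr[3]=4 > 3 → no swap
j=4: arr[4]=3 ≤ 3 → i=1, swap arr[1],arr[4] → 3 3 4 4 4 3 3
j=5: arr[5]=3 ≤ 3 → i=2, swap arr[2],arr[5] → 3 3 3 4 4 4 3
final swap arr[3],arr[6] → 3 3 3 3 4 4 4; return 3
p = 3; k-1 = 4 > 3 ⇒ right

3; right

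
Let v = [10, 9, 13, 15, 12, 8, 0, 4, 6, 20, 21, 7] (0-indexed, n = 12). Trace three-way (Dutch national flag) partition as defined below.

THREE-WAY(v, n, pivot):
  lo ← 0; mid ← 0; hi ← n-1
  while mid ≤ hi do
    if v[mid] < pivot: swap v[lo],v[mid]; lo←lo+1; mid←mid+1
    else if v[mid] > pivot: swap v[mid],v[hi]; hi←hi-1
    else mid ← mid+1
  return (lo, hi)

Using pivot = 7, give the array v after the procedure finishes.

pivot = 7; lo=0, mid=0, hi=11
v[mid]=10>7: swap v[0],v[11]; hi=10 → [7, 9, 13, 15, 12, 8, 0, 4, 6, 20, 21, 10]
v[mid]=7=7: mid=1
v[mid]=9>7: swap v[1],v[10]; hi=9 → [7, 21, 13, 15, 12, 8, 0, 4, 6, 20, 9, 10]
v[mid]=21>7: swap v[1],v[9]; hi=8 → [7, 20, 13, 15, 12, 8, 0, 4, 6, 21, 9, 10]
v[mid]=20>7: swap v[1],v[8]; hi=7 → [7, 6, 13, 15, 12, 8, 0, 4, 20, 21, 9, 10]
v[mid]=6<7: swap v[0],v[1]; lo=1,mid=2 → [6, 7, 13, 15, 12, 8, 0, 4, 20, 21, 9, 10]
v[mid]=13>7: swap v[2],v[7]; hi=6 → [6, 7, 4, 15, 12, 8, 0, 13, 20, 21, 9, 10]
v[mid]=4<7: swap v[1],v[2]; lo=2,mid=3 → [6, 4, 7, 15, 12, 8, 0, 13, 20, 21, 9, 10]
v[mid]=15>7: swap v[3],v[6]; hi=5 → [6, 4, 7, 0, 12, 8, 15, 13, 20, 21, 9, 10]
v[mid]=0<7: swap v[2],v[3]; lo=3,mid=4 → [6, 4, 0, 7, 12, 8, 15, 13, 20, 21, 9, 10]
v[mid]=12>7: swap v[4],v[5]; hi=4 → [6, 4, 0, 7, 8, 12, 15, 13, 20, 21, 9, 10]
v[mid]=8>7: swap v[4],v[4]; hi=3 → [6, 4, 0, 7, 8, 12, 15, 13, 20, 21, 9, 10]
end: lo=3, hi=3; v = [6, 4, 0, 7, 8, 12, 15, 13, 20, 21, 9, 10]

[6, 4, 0, 7, 8, 12, 15, 13, 20, 21, 9, 10]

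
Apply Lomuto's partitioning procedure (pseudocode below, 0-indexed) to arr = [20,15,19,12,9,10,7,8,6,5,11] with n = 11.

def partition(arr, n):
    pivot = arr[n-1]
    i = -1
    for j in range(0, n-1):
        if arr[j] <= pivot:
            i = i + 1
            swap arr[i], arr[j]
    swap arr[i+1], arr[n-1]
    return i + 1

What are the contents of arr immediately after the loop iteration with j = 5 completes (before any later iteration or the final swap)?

[9,10,19,12,20,15,7,8,6,5,11]

pivot=11, i=-1
j=0: 20>11, skip
j=1: 15>11, skip
j=2: 19>11, skip
j=3: 12>11, skip
j=4: 9≤11, i=0, swap(0,4) ⇒ [9,15,19,12,20,10,7,8,6,5,11]
j=5: 10≤11, i=1, swap(1,5) ⇒ [9,10,19,12,20,15,7,8,6,5,11]
(after j=5) arr = [9,10,19,12,20,15,7,8,6,5,11]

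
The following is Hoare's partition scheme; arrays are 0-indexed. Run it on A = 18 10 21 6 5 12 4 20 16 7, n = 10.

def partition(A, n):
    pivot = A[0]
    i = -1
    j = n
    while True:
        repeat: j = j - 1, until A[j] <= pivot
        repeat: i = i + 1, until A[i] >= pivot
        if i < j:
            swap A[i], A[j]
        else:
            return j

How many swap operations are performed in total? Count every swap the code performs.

2

pivot=18
j stops at 9 (7), i stops at 0 (18); swap ⇒ 7 10 21 6 5 12 4 20 16 18
j stops at 8 (16), i stops at 2 (21); swap ⇒ 7 10 16 6 5 12 4 20 21 18
j stops at 6, i stops at 7; i≥j ⇒ return 6. A=7 10 16 6 5 12 4 20 21 18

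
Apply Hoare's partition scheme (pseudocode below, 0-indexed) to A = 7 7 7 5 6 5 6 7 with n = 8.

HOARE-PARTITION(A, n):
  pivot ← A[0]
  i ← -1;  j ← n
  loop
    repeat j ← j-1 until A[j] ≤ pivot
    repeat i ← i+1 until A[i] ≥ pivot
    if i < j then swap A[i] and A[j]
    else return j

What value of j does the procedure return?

pivot = A[0] = 7; i = -1, j = 8
j→7 (A[7]=7≤7), i→0 (A[0]=7≥7); i<j, swap → 7 7 7 5 6 5 6 7
j→6 (A[6]=6≤7), i→1 (A[1]=7≥7); i<j, swap → 7 6 7 5 6 5 7 7
j→5 (A[5]=5≤7), i→2 (A[2]=7≥7); i<j, swap → 7 6 5 5 6 7 7 7
j→4, i→5; i≥j, return j=4. A = 7 6 5 5 6 7 7 7

4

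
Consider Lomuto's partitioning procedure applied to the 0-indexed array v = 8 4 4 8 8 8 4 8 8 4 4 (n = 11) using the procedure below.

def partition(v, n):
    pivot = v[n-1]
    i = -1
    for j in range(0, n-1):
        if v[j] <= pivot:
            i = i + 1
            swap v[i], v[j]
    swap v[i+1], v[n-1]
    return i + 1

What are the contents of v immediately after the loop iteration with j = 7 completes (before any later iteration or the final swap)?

4 4 4 8 8 8 8 8 8 4 4

pivot = v[10] = 4; i = -1
j=0: v[0]=8 > 4 → no swap
j=1: v[1]=4 ≤ 4 → i=0, swap v[0],v[1] → 4 8 4 8 8 8 4 8 8 4 4
j=2: v[2]=4 ≤ 4 → i=1, swap v[1],v[2] → 4 4 8 8 8 8 4 8 8 4 4
j=3: v[3]=8 > 4 → no swap
j=4: v[4]=8 > 4 → no swap
j=5: v[5]=8 > 4 → no swap
j=6: v[6]=4 ≤ 4 → i=2, swap v[2],v[6] → 4 4 4 8 8 8 8 8 8 4 4
j=7: v[7]=8 > 4 → no swap
(after j=7) v = 4 4 4 8 8 8 8 8 8 4 4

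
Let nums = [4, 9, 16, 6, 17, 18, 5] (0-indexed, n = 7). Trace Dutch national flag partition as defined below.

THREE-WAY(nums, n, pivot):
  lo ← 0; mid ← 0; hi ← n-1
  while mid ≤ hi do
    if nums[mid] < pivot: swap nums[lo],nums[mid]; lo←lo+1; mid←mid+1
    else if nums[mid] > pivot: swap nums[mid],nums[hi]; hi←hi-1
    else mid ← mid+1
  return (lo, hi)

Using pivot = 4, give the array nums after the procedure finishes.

[4, 16, 6, 17, 18, 5, 9]

pivot = 4; lo=0, mid=0, hi=6
nums[mid]=4=4: mid=1
nums[mid]=9>4: swap nums[1],nums[6]; hi=5 → [4, 5, 16, 6, 17, 18, 9]
nums[mid]=5>4: swap nums[1],nums[5]; hi=4 → [4, 18, 16, 6, 17, 5, 9]
nums[mid]=18>4: swap nums[1],nums[4]; hi=3 → [4, 17, 16, 6, 18, 5, 9]
nums[mid]=17>4: swap nums[1],nums[3]; hi=2 → [4, 6, 16, 17, 18, 5, 9]
nums[mid]=6>4: swap nums[1],nums[2]; hi=1 → [4, 16, 6, 17, 18, 5, 9]
nums[mid]=16>4: swap nums[1],nums[1]; hi=0 → [4, 16, 6, 17, 18, 5, 9]
end: lo=0, hi=0; nums = [4, 16, 6, 17, 18, 5, 9]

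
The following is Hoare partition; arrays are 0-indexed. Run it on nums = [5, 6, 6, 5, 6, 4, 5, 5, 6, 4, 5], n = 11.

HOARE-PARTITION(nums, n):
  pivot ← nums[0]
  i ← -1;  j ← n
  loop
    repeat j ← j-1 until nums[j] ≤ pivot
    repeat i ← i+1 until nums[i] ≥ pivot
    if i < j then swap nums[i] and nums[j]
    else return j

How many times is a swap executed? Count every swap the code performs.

5

pivot=5
j stops at 10 (5), i stops at 0 (5); swap ⇒ [5, 6, 6, 5, 6, 4, 5, 5, 6, 4, 5]
j stops at 9 (4), i stops at 1 (6); swap ⇒ [5, 4, 6, 5, 6, 4, 5, 5, 6, 6, 5]
j stops at 7 (5), i stops at 2 (6); swap ⇒ [5, 4, 5, 5, 6, 4, 5, 6, 6, 6, 5]
j stops at 6 (5), i stops at 3 (5); swap ⇒ [5, 4, 5, 5, 6, 4, 5, 6, 6, 6, 5]
j stops at 5 (4), i stops at 4 (6); swap ⇒ [5, 4, 5, 5, 4, 6, 5, 6, 6, 6, 5]
j stops at 4, i stops at 5; i≥j ⇒ return 4. nums=[5, 4, 5, 5, 4, 6, 5, 6, 6, 6, 5]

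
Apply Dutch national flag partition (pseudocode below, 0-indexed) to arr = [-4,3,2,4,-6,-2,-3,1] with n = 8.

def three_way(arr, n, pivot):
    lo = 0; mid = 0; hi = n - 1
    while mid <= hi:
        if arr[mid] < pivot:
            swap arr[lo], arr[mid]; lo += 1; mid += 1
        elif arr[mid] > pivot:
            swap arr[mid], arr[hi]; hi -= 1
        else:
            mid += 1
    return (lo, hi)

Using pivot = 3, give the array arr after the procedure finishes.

[-4,2,1,-6,-2,-3,3,4]

lo=0 mid=0 hi=7
-4<3: swap(0,0), lo=1 mid=1 ⇒ [-4,3,2,4,-6,-2,-3,1]
3=3: mid=2
2<3: swap(1,2), lo=2 mid=3 ⇒ [-4,2,3,4,-6,-2,-3,1]
4>3: swap(3,7), hi=6 ⇒ [-4,2,3,1,-6,-2,-3,4]
1<3: swap(2,3), lo=3 mid=4 ⇒ [-4,2,1,3,-6,-2,-3,4]
-6<3: swap(3,4), lo=4 mid=5 ⇒ [-4,2,1,-6,3,-2,-3,4]
-2<3: swap(4,5), lo=5 mid=6 ⇒ [-4,2,1,-6,-2,3,-3,4]
-3<3: swap(5,6), lo=6 mid=7 ⇒ [-4,2,1,-6,-2,-3,3,4]
done. lo=6 hi=6; arr=[-4,2,1,-6,-2,-3,3,4]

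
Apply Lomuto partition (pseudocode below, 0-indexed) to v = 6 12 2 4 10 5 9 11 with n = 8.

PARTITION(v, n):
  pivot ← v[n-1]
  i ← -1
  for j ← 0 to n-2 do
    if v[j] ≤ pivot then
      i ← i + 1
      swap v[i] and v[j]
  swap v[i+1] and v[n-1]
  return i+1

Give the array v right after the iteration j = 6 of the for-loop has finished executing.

pivot = v[7] = 11; i = -1
j=0: v[0]=6 ≤ 11 → i=0, swap v[0],v[0] (no change) → 6 12 2 4 10 5 9 11
j=1: v[1]=12 > 11 → no swap
j=2: v[2]=2 ≤ 11 → i=1, swap v[1],v[2] → 6 2 12 4 10 5 9 11
j=3: v[3]=4 ≤ 11 → i=2, swap v[2],v[3] → 6 2 4 12 10 5 9 11
j=4: v[4]=10 ≤ 11 → i=3, swap v[3],v[4] → 6 2 4 10 12 5 9 11
j=5: v[5]=5 ≤ 11 → i=4, swap v[4],v[5] → 6 2 4 10 5 12 9 11
j=6: v[6]=9 ≤ 11 → i=5, swap v[5],v[6] → 6 2 4 10 5 9 12 11
(after j=6) v = 6 2 4 10 5 9 12 11

6 2 4 10 5 9 12 11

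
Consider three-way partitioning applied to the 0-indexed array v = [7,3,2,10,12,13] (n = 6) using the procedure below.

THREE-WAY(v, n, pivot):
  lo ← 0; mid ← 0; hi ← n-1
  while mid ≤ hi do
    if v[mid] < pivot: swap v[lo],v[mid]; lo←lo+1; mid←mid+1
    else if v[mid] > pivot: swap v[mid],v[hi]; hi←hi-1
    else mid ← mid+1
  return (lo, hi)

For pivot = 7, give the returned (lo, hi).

(2, 2)

pivot = 7; lo=0, mid=0, hi=5
v[mid]=7=7: mid=1
v[mid]=3<7: swap v[0],v[1]; lo=1,mid=2 → [3,7,2,10,12,13]
v[mid]=2<7: swap v[1],v[2]; lo=2,mid=3 → [3,2,7,10,12,13]
v[mid]=10>7: swap v[3],v[5]; hi=4 → [3,2,7,13,12,10]
v[mid]=13>7: swap v[3],v[4]; hi=3 → [3,2,7,12,13,10]
v[mid]=12>7: swap v[3],v[3]; hi=2 → [3,2,7,12,13,10]
end: lo=2, hi=2; v = [3,2,7,12,13,10]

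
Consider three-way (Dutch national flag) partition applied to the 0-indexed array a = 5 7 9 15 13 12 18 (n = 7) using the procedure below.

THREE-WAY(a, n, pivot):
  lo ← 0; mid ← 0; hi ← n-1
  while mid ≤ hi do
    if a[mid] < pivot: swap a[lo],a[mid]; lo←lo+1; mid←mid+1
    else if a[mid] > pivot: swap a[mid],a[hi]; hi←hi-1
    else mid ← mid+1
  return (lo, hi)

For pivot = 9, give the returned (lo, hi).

pivot = 9; lo=0, mid=0, hi=6
a[mid]=5<9: swap a[0],a[0]; lo=1,mid=1 → 5 7 9 15 13 12 18
a[mid]=7<9: swap a[1],a[1]; lo=2,mid=2 → 5 7 9 15 13 12 18
a[mid]=9=9: mid=3
a[mid]=15>9: swap a[3],a[6]; hi=5 → 5 7 9 18 13 12 15
a[mid]=18>9: swap a[3],a[5]; hi=4 → 5 7 9 12 13 18 15
a[mid]=12>9: swap a[3],a[4]; hi=3 → 5 7 9 13 12 18 15
a[mid]=13>9: swap a[3],a[3]; hi=2 → 5 7 9 13 12 18 15
end: lo=2, hi=2; a = 5 7 9 13 12 18 15

(2, 2)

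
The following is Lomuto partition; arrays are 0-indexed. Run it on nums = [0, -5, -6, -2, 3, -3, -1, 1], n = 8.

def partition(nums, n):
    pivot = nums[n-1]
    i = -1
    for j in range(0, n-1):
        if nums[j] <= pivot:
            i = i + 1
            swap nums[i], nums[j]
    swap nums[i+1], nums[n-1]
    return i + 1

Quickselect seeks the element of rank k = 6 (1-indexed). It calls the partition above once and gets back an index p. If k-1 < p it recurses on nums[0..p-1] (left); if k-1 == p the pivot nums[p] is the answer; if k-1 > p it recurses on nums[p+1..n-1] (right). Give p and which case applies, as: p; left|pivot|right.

pivot=1, i=-1
j=0: 0≤1, i=0, swap(0,0) ⇒ [0, -5, -6, -2, 3, -3, -1, 1]
j=1: -5≤1, i=1, swap(1,1) ⇒ [0, -5, -6, -2, 3, -3, -1, 1]
j=2: -6≤1, i=2, swap(2,2) ⇒ [0, -5, -6, -2, 3, -3, -1, 1]
j=3: -2≤1, i=3, swap(3,3) ⇒ [0, -5, -6, -2, 3, -3, -1, 1]
j=4: 3>1, skip
j=5: -3≤1, i=4, swap(4,5) ⇒ [0, -5, -6, -2, -3, 3, -1, 1]
j=6: -1≤1, i=5, swap(5,6) ⇒ [0, -5, -6, -2, -3, -1, 3, 1]
swap(6,7) ⇒ [0, -5, -6, -2, -3, -1, 1, 3]; return 6
p = 6; k-1 = 5 < 6 ⇒ left

6; left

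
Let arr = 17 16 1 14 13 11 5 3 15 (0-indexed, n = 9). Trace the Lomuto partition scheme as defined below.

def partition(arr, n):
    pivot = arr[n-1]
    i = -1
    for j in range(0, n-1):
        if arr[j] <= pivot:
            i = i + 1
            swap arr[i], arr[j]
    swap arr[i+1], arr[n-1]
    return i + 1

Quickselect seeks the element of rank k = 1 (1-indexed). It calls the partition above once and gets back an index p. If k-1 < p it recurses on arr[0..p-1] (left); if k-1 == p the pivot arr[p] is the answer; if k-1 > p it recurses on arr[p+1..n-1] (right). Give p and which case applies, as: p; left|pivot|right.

pivot = arr[8] = 15; i = -1
j=0: arr[0]=17 > 15 → no swap
j=1: arr[1]=16 > 15 → no swap
j=2: arr[2]=1 ≤ 15 → i=0, swap arr[0],arr[2] → 1 16 17 14 13 11 5 3 15
j=3: arr[3]=14 ≤ 15 → i=1, swap arr[1],arr[3] → 1 14 17 16 13 11 5 3 15
j=4: arr[4]=13 ≤ 15 → i=2, swap arr[2],arr[4] → 1 14 13 16 17 11 5 3 15
j=5: arr[5]=11 ≤ 15 → i=3, swap arr[3],arr[5] → 1 14 13 11 17 16 5 3 15
j=6: arr[6]=5 ≤ 15 → i=4, swap arr[4],arr[6] → 1 14 13 11 5 16 17 3 15
j=7: arr[7]=3 ≤ 15 → i=5, swap arr[5],arr[7] → 1 14 13 11 5 3 17 16 15
final swap arr[6],arr[8] → 1 14 13 11 5 3 15 16 17; return 6
p = 6; k-1 = 0 < 6 ⇒ left

6; left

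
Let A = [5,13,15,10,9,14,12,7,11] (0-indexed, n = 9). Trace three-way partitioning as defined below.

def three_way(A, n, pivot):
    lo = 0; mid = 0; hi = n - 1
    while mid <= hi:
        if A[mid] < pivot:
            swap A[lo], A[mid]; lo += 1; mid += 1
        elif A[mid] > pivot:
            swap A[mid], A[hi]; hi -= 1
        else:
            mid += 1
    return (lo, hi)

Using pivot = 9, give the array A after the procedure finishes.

[5,7,9,10,14,12,15,11,13]

pivot = 9; lo=0, mid=0, hi=8
A[mid]=5<9: swap A[0],A[0]; lo=1,mid=1 → [5,13,15,10,9,14,12,7,11]
A[mid]=13>9: swap A[1],A[8]; hi=7 → [5,11,15,10,9,14,12,7,13]
A[mid]=11>9: swap A[1],A[7]; hi=6 → [5,7,15,10,9,14,12,11,13]
A[mid]=7<9: swap A[1],A[1]; lo=2,mid=2 → [5,7,15,10,9,14,12,11,13]
A[mid]=15>9: swap A[2],A[6]; hi=5 → [5,7,12,10,9,14,15,11,13]
A[mid]=12>9: swap A[2],A[5]; hi=4 → [5,7,14,10,9,12,15,11,13]
A[mid]=14>9: swap A[2],A[4]; hi=3 → [5,7,9,10,14,12,15,11,13]
A[mid]=9=9: mid=3
A[mid]=10>9: swap A[3],A[3]; hi=2 → [5,7,9,10,14,12,15,11,13]
end: lo=2, hi=2; A = [5,7,9,10,14,12,15,11,13]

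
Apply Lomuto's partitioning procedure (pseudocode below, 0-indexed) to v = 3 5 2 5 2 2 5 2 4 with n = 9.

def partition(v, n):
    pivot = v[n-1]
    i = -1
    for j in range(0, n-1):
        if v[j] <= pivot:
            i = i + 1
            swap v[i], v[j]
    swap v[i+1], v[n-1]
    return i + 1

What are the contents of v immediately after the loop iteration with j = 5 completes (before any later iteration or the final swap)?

3 2 2 2 5 5 5 2 4

pivot = v[8] = 4; i = -1
j=0: v[0]=3 ≤ 4 → i=0, swap v[0],v[0] (no change) → 3 5 2 5 2 2 5 2 4
j=1: v[1]=5 > 4 → no swap
j=2: v[2]=2 ≤ 4 → i=1, swap v[1],v[2] → 3 2 5 5 2 2 5 2 4
j=3: v[3]=5 > 4 → no swap
j=4: v[4]=2 ≤ 4 → i=2, swap v[2],v[4] → 3 2 2 5 5 2 5 2 4
j=5: v[5]=2 ≤ 4 → i=3, swap v[3],v[5] → 3 2 2 2 5 5 5 2 4
(after j=5) v = 3 2 2 2 5 5 5 2 4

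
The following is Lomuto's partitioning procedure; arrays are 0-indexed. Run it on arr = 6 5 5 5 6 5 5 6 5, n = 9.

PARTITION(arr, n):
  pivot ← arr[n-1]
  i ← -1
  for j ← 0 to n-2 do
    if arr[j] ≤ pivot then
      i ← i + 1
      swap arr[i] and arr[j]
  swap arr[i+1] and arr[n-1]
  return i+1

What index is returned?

5

pivot=5, i=-1
j=0: 6>5, skip
j=1: 5≤5, i=0, swap(0,1) ⇒ 5 6 5 5 6 5 5 6 5
j=2: 5≤5, i=1, swap(1,2) ⇒ 5 5 6 5 6 5 5 6 5
j=3: 5≤5, i=2, swap(2,3) ⇒ 5 5 5 6 6 5 5 6 5
j=4: 6>5, skip
j=5: 5≤5, i=3, swap(3,5) ⇒ 5 5 5 5 6 6 5 6 5
j=6: 5≤5, i=4, swap(4,6) ⇒ 5 5 5 5 5 6 6 6 5
j=7: 6>5, skip
swap(5,8) ⇒ 5 5 5 5 5 5 6 6 6; return 5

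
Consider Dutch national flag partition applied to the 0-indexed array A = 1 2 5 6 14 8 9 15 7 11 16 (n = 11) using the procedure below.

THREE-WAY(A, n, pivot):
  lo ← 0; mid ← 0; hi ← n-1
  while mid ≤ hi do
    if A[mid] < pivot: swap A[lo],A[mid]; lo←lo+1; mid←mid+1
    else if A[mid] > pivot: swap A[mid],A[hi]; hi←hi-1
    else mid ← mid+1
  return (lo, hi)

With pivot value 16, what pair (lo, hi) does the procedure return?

lo=0 mid=0 hi=10
1<16: swap(0,0), lo=1 mid=1 ⇒ 1 2 5 6 14 8 9 15 7 11 16
2<16: swap(1,1), lo=2 mid=2 ⇒ 1 2 5 6 14 8 9 15 7 11 16
5<16: swap(2,2), lo=3 mid=3 ⇒ 1 2 5 6 14 8 9 15 7 11 16
6<16: swap(3,3), lo=4 mid=4 ⇒ 1 2 5 6 14 8 9 15 7 11 16
14<16: swap(4,4), lo=5 mid=5 ⇒ 1 2 5 6 14 8 9 15 7 11 16
8<16: swap(5,5), lo=6 mid=6 ⇒ 1 2 5 6 14 8 9 15 7 11 16
9<16: swap(6,6), lo=7 mid=7 ⇒ 1 2 5 6 14 8 9 15 7 11 16
15<16: swap(7,7), lo=8 mid=8 ⇒ 1 2 5 6 14 8 9 15 7 11 16
7<16: swap(8,8), lo=9 mid=9 ⇒ 1 2 5 6 14 8 9 15 7 11 16
11<16: swap(9,9), lo=10 mid=10 ⇒ 1 2 5 6 14 8 9 15 7 11 16
16=16: mid=11
done. lo=10 hi=10; A=1 2 5 6 14 8 9 15 7 11 16

(10, 10)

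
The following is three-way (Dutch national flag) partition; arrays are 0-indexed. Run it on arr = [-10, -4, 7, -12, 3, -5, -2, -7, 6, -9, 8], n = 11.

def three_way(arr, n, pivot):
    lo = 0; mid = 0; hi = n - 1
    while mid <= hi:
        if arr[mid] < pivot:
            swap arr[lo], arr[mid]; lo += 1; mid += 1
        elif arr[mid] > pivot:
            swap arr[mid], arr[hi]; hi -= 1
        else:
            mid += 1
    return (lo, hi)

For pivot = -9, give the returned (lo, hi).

pivot = -9; lo=0, mid=0, hi=10
arr[mid]=-10<-9: swap arr[0],arr[0]; lo=1,mid=1 → [-10, -4, 7, -12, 3, -5, -2, -7, 6, -9, 8]
arr[mid]=-4>-9: swap arr[1],arr[10]; hi=9 → [-10, 8, 7, -12, 3, -5, -2, -7, 6, -9, -4]
arr[mid]=8>-9: swap arr[1],arr[9]; hi=8 → [-10, -9, 7, -12, 3, -5, -2, -7, 6, 8, -4]
arr[mid]=-9=-9: mid=2
arr[mid]=7>-9: swap arr[2],arr[8]; hi=7 → [-10, -9, 6, -12, 3, -5, -2, -7, 7, 8, -4]
arr[mid]=6>-9: swap arr[2],arr[7]; hi=6 → [-10, -9, -7, -12, 3, -5, -2, 6, 7, 8, -4]
arr[mid]=-7>-9: swap arr[2],arr[6]; hi=5 → [-10, -9, -2, -12, 3, -5, -7, 6, 7, 8, -4]
arr[mid]=-2>-9: swap arr[2],arr[5]; hi=4 → [-10, -9, -5, -12, 3, -2, -7, 6, 7, 8, -4]
arr[mid]=-5>-9: swap arr[2],arr[4]; hi=3 → [-10, -9, 3, -12, -5, -2, -7, 6, 7, 8, -4]
arr[mid]=3>-9: swap arr[2],arr[3]; hi=2 → [-10, -9, -12, 3, -5, -2, -7, 6, 7, 8, -4]
arr[mid]=-12<-9: swap arr[1],arr[2]; lo=2,mid=3 → [-10, -12, -9, 3, -5, -2, -7, 6, 7, 8, -4]
end: lo=2, hi=2; arr = [-10, -12, -9, 3, -5, -2, -7, 6, 7, 8, -4]

(2, 2)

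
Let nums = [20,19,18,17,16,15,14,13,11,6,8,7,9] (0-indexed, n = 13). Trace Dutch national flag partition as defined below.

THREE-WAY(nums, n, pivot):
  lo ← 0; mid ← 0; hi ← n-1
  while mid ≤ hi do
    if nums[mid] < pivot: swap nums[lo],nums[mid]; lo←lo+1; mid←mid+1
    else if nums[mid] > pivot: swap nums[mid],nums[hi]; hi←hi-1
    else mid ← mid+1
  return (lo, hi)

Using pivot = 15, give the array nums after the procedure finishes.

[9,7,8,6,11,14,13,15,16,17,18,19,20]

pivot = 15; lo=0, mid=0, hi=12
nums[mid]=20>15: swap nums[0],nums[12]; hi=11 → [9,19,18,17,16,15,14,13,11,6,8,7,20]
nums[mid]=9<15: swap nums[0],nums[0]; lo=1,mid=1 → [9,19,18,17,16,15,14,13,11,6,8,7,20]
nums[mid]=19>15: swap nums[1],nums[11]; hi=10 → [9,7,18,17,16,15,14,13,11,6,8,19,20]
nums[mid]=7<15: swap nums[1],nums[1]; lo=2,mid=2 → [9,7,18,17,16,15,14,13,11,6,8,19,20]
nums[mid]=18>15: swap nums[2],nums[10]; hi=9 → [9,7,8,17,16,15,14,13,11,6,18,19,20]
nums[mid]=8<15: swap nums[2],nums[2]; lo=3,mid=3 → [9,7,8,17,16,15,14,13,11,6,18,19,20]
nums[mid]=17>15: swap nums[3],nums[9]; hi=8 → [9,7,8,6,16,15,14,13,11,17,18,19,20]
nums[mid]=6<15: swap nums[3],nums[3]; lo=4,mid=4 → [9,7,8,6,16,15,14,13,11,17,18,19,20]
nums[mid]=16>15: swap nums[4],nums[8]; hi=7 → [9,7,8,6,11,15,14,13,16,17,18,19,20]
nums[mid]=11<15: swap nums[4],nums[4]; lo=5,mid=5 → [9,7,8,6,11,15,14,13,16,17,18,19,20]
nums[mid]=15=15: mid=6
nums[mid]=14<15: swap nums[5],nums[6]; lo=6,mid=7 → [9,7,8,6,11,14,15,13,16,17,18,19,20]
nums[mid]=13<15: swap nums[6],nums[7]; lo=7,mid=8 → [9,7,8,6,11,14,13,15,16,17,18,19,20]
end: lo=7, hi=7; nums = [9,7,8,6,11,14,13,15,16,17,18,19,20]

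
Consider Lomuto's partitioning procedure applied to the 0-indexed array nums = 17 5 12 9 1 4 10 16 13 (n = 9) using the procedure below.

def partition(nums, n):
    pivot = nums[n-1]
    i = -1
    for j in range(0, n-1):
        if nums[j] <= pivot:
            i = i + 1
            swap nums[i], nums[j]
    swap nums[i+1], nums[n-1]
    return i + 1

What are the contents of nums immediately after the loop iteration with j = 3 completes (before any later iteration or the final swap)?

pivot=13, i=-1
j=0: 17>13, skip
j=1: 5≤13, i=0, swap(0,1) ⇒ 5 17 12 9 1 4 10 16 13
j=2: 12≤13, i=1, swap(1,2) ⇒ 5 12 17 9 1 4 10 16 13
j=3: 9≤13, i=2, swap(2,3) ⇒ 5 12 9 17 1 4 10 16 13
(after j=3) nums = 5 12 9 17 1 4 10 16 13

5 12 9 17 1 4 10 16 13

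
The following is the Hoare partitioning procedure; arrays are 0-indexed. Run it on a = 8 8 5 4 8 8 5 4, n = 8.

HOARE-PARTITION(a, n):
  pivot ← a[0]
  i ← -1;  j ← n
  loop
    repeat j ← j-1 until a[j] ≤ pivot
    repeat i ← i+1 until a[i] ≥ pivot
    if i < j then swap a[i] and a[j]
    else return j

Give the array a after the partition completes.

4 5 5 4 8 8 8 8

pivot = a[0] = 8; i = -1, j = 8
j→7 (a[7]=4≤8), i→0 (a[0]=8≥8); i<j, swap → 4 8 5 4 8 8 5 8
j→6 (a[6]=5≤8), i→1 (a[1]=8≥8); i<j, swap → 4 5 5 4 8 8 8 8
j→5 (a[5]=8≤8), i→4 (a[4]=8≥8); i<j, swap → 4 5 5 4 8 8 8 8
j→4, i→5; i≥j, return j=4. a = 4 5 5 4 8 8 8 8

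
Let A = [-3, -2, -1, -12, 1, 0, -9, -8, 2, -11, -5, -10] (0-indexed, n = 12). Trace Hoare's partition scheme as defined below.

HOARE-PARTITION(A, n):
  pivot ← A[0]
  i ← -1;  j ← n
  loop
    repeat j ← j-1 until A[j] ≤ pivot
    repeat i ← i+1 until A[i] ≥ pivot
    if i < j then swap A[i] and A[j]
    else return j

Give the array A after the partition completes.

pivot=-3
j stops at 11 (-10), i stops at 0 (-3); swap ⇒ [-10, -2, -1, -12, 1, 0, -9, -8, 2, -11, -5, -3]
j stops at 10 (-5), i stops at 1 (-2); swap ⇒ [-10, -5, -1, -12, 1, 0, -9, -8, 2, -11, -2, -3]
j stops at 9 (-11), i stops at 2 (-1); swap ⇒ [-10, -5, -11, -12, 1, 0, -9, -8, 2, -1, -2, -3]
j stops at 7 (-8), i stops at 4 (1); swap ⇒ [-10, -5, -11, -12, -8, 0, -9, 1, 2, -1, -2, -3]
j stops at 6 (-9), i stops at 5 (0); swap ⇒ [-10, -5, -11, -12, -8, -9, 0, 1, 2, -1, -2, -3]
j stops at 5, i stops at 6; i≥j ⇒ return 5. A=[-10, -5, -11, -12, -8, -9, 0, 1, 2, -1, -2, -3]

[-10, -5, -11, -12, -8, -9, 0, 1, 2, -1, -2, -3]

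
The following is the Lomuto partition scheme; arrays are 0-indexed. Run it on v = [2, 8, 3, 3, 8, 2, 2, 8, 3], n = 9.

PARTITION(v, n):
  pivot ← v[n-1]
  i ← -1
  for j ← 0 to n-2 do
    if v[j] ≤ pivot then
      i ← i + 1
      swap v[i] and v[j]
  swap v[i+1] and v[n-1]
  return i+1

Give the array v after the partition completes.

pivot = v[8] = 3; i = -1
j=0: v[0]=2 ≤ 3 → i=0, swap v[0],v[0] (no change) → [2, 8, 3, 3, 8, 2, 2, 8, 3]
j=1: v[1]=8 > 3 → no swap
j=2: v[2]=3 ≤ 3 → i=1, swap v[1],v[2] → [2, 3, 8, 3, 8, 2, 2, 8, 3]
j=3: v[3]=3 ≤ 3 → i=2, swap v[2],v[3] → [2, 3, 3, 8, 8, 2, 2, 8, 3]
j=4: v[4]=8 > 3 → no swap
j=5: v[5]=2 ≤ 3 → i=3, swap v[3],v[5] → [2, 3, 3, 2, 8, 8, 2, 8, 3]
j=6: v[6]=2 ≤ 3 → i=4, swap v[4],v[6] → [2, 3, 3, 2, 2, 8, 8, 8, 3]
j=7: v[7]=8 > 3 → no swap
final swap v[5],v[8] → [2, 3, 3, 2, 2, 3, 8, 8, 8]; return 5

[2, 3, 3, 2, 2, 3, 8, 8, 8]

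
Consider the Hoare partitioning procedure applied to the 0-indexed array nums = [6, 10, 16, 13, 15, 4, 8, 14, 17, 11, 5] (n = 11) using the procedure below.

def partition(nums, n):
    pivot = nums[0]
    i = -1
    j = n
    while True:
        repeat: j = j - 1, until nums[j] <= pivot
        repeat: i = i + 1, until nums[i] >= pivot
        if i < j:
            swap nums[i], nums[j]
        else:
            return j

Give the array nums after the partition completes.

[5, 4, 16, 13, 15, 10, 8, 14, 17, 11, 6]

pivot = nums[0] = 6; i = -1, j = 11
j→10 (nums[10]=5≤6), i→0 (nums[0]=6≥6); i<j, swap → [5, 10, 16, 13, 15, 4, 8, 14, 17, 11, 6]
j→5 (nums[5]=4≤6), i→1 (nums[1]=10≥6); i<j, swap → [5, 4, 16, 13, 15, 10, 8, 14, 17, 11, 6]
j→1, i→2; i≥j, return j=1. nums = [5, 4, 16, 13, 15, 10, 8, 14, 17, 11, 6]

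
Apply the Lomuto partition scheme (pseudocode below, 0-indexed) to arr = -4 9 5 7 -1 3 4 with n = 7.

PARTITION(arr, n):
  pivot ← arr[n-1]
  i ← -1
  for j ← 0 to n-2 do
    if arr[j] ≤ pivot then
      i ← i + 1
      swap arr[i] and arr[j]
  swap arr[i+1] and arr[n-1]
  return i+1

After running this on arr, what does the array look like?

-4 -1 3 4 9 5 7

pivot=4, i=-1
j=0: -4≤4, i=0, swap(0,0) ⇒ -4 9 5 7 -1 3 4
j=1: 9>4, skip
j=2: 5>4, skip
j=3: 7>4, skip
j=4: -1≤4, i=1, swap(1,4) ⇒ -4 -1 5 7 9 3 4
j=5: 3≤4, i=2, swap(2,5) ⇒ -4 -1 3 7 9 5 4
swap(3,6) ⇒ -4 -1 3 4 9 5 7; return 3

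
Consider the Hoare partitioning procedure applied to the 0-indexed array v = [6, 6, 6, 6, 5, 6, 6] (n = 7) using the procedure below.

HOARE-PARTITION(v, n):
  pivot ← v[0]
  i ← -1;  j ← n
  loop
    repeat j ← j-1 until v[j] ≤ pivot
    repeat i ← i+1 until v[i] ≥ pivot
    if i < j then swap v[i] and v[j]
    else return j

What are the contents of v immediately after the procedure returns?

[6, 6, 5, 6, 6, 6, 6]

pivot = v[0] = 6; i = -1, j = 7
j→6 (v[6]=6≤6), i→0 (v[0]=6≥6); i<j, swap → [6, 6, 6, 6, 5, 6, 6]
j→5 (v[5]=6≤6), i→1 (v[1]=6≥6); i<j, swap → [6, 6, 6, 6, 5, 6, 6]
j→4 (v[4]=5≤6), i→2 (v[2]=6≥6); i<j, swap → [6, 6, 5, 6, 6, 6, 6]
j→3, i→3; i≥j, return j=3. v = [6, 6, 5, 6, 6, 6, 6]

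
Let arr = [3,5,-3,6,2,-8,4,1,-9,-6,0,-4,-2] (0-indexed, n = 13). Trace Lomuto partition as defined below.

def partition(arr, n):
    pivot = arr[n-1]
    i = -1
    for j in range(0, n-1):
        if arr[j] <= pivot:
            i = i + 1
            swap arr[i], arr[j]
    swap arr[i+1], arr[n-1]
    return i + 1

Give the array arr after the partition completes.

pivot=-2, i=-1
j=0: 3>-2, skip
j=1: 5>-2, skip
j=2: -3≤-2, i=0, swap(0,2) ⇒ [-3,5,3,6,2,-8,4,1,-9,-6,0,-4,-2]
j=3: 6>-2, skip
j=4: 2>-2, skip
j=5: -8≤-2, i=1, swap(1,5) ⇒ [-3,-8,3,6,2,5,4,1,-9,-6,0,-4,-2]
j=6: 4>-2, skip
j=7: 1>-2, skip
j=8: -9≤-2, i=2, swap(2,8) ⇒ [-3,-8,-9,6,2,5,4,1,3,-6,0,-4,-2]
j=9: -6≤-2, i=3, swap(3,9) ⇒ [-3,-8,-9,-6,2,5,4,1,3,6,0,-4,-2]
j=10: 0>-2, skip
j=11: -4≤-2, i=4, swap(4,11) ⇒ [-3,-8,-9,-6,-4,5,4,1,3,6,0,2,-2]
swap(5,12) ⇒ [-3,-8,-9,-6,-4,-2,4,1,3,6,0,2,5]; return 5

[-3,-8,-9,-6,-4,-2,4,1,3,6,0,2,5]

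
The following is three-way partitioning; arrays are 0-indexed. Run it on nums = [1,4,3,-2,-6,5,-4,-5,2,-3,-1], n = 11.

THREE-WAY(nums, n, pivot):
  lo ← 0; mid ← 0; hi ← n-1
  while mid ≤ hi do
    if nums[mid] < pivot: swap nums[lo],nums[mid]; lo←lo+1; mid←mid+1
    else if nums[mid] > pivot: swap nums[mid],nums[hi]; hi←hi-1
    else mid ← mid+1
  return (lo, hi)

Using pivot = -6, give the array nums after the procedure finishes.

pivot = -6; lo=0, mid=0, hi=10
nums[mid]=1>-6: swap nums[0],nums[10]; hi=9 → [-1,4,3,-2,-6,5,-4,-5,2,-3,1]
nums[mid]=-1>-6: swap nums[0],nums[9]; hi=8 → [-3,4,3,-2,-6,5,-4,-5,2,-1,1]
nums[mid]=-3>-6: swap nums[0],nums[8]; hi=7 → [2,4,3,-2,-6,5,-4,-5,-3,-1,1]
nums[mid]=2>-6: swap nums[0],nums[7]; hi=6 → [-5,4,3,-2,-6,5,-4,2,-3,-1,1]
nums[mid]=-5>-6: swap nums[0],nums[6]; hi=5 → [-4,4,3,-2,-6,5,-5,2,-3,-1,1]
nums[mid]=-4>-6: swap nums[0],nums[5]; hi=4 → [5,4,3,-2,-6,-4,-5,2,-3,-1,1]
nums[mid]=5>-6: swap nums[0],nums[4]; hi=3 → [-6,4,3,-2,5,-4,-5,2,-3,-1,1]
nums[mid]=-6=-6: mid=1
nums[mid]=4>-6: swap nums[1],nums[3]; hi=2 → [-6,-2,3,4,5,-4,-5,2,-3,-1,1]
nums[mid]=-2>-6: swap nums[1],nums[2]; hi=1 → [-6,3,-2,4,5,-4,-5,2,-3,-1,1]
nums[mid]=3>-6: swap nums[1],nums[1]; hi=0 → [-6,3,-2,4,5,-4,-5,2,-3,-1,1]
end: lo=0, hi=0; nums = [-6,3,-2,4,5,-4,-5,2,-3,-1,1]

[-6,3,-2,4,5,-4,-5,2,-3,-1,1]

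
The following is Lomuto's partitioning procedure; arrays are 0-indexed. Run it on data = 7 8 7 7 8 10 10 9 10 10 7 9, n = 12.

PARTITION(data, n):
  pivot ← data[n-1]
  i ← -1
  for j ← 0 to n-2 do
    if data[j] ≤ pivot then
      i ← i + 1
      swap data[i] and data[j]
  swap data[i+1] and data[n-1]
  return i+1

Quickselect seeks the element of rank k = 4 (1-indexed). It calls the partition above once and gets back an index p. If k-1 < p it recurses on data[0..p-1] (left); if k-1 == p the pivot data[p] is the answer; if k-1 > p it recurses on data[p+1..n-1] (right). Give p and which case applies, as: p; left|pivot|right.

pivot=9, i=-1
j=0: 7≤9, i=0, swap(0,0) ⇒ 7 8 7 7 8 10 10 9 10 10 7 9
j=1: 8≤9, i=1, swap(1,1) ⇒ 7 8 7 7 8 10 10 9 10 10 7 9
j=2: 7≤9, i=2, swap(2,2) ⇒ 7 8 7 7 8 10 10 9 10 10 7 9
j=3: 7≤9, i=3, swap(3,3) ⇒ 7 8 7 7 8 10 10 9 10 10 7 9
j=4: 8≤9, i=4, swap(4,4) ⇒ 7 8 7 7 8 10 10 9 10 10 7 9
j=5: 10>9, skip
j=6: 10>9, skip
j=7: 9≤9, i=5, swap(5,7) ⇒ 7 8 7 7 8 9 10 10 10 10 7 9
j=8: 10>9, skip
j=9: 10>9, skip
j=10: 7≤9, i=6, swap(6,10) ⇒ 7 8 7 7 8 9 7 10 10 10 10 9
swap(7,11) ⇒ 7 8 7 7 8 9 7 9 10 10 10 10; return 7
p = 7; k-1 = 3 < 7 ⇒ left

7; left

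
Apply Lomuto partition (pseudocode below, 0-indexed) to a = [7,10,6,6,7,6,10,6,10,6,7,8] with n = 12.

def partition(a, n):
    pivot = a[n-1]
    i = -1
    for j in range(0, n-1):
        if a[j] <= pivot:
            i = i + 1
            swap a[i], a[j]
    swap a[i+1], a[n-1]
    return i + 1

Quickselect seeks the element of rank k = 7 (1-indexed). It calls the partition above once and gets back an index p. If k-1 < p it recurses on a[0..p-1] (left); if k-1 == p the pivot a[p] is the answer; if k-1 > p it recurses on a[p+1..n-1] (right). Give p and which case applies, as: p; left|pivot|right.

pivot = a[11] = 8; i = -1
j=0: a[0]=7 ≤ 8 → i=0, swap a[0],a[0] (no change) → [7,10,6,6,7,6,10,6,10,6,7,8]
j=1: a[1]=10 > 8 → no swap
j=2: a[2]=6 ≤ 8 → i=1, swap a[1],a[2] → [7,6,10,6,7,6,10,6,10,6,7,8]
j=3: a[3]=6 ≤ 8 → i=2, swap a[2],a[3] → [7,6,6,10,7,6,10,6,10,6,7,8]
j=4: a[4]=7 ≤ 8 → i=3, swap a[3],a[4] → [7,6,6,7,10,6,10,6,10,6,7,8]
j=5: a[5]=6 ≤ 8 → i=4, swap a[4],a[5] → [7,6,6,7,6,10,10,6,10,6,7,8]
j=6: a[6]=10 > 8 → no swap
j=7: a[7]=6 ≤ 8 → i=5, swap a[5],a[7] → [7,6,6,7,6,6,10,10,10,6,7,8]
j=8: a[8]=10 > 8 → no swap
j=9: a[9]=6 ≤ 8 → i=6, swap a[6],a[9] → [7,6,6,7,6,6,6,10,10,10,7,8]
j=10: a[10]=7 ≤ 8 → i=7, swap a[7],a[10] → [7,6,6,7,6,6,6,7,10,10,10,8]
final swap a[8],a[11] → [7,6,6,7,6,6,6,7,8,10,10,10]; return 8
p = 8; k-1 = 6 < 8 ⇒ left

8; left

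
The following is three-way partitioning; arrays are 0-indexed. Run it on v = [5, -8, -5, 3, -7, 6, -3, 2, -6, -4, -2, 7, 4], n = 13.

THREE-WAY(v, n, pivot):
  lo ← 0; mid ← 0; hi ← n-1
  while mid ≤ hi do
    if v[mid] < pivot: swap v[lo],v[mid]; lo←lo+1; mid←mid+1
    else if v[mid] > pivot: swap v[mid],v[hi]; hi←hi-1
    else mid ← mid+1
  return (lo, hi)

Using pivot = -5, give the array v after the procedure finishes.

pivot = -5; lo=0, mid=0, hi=12
v[mid]=5>-5: swap v[0],v[12]; hi=11 → [4, -8, -5, 3, -7, 6, -3, 2, -6, -4, -2, 7, 5]
v[mid]=4>-5: swap v[0],v[11]; hi=10 → [7, -8, -5, 3, -7, 6, -3, 2, -6, -4, -2, 4, 5]
v[mid]=7>-5: swap v[0],v[10]; hi=9 → [-2, -8, -5, 3, -7, 6, -3, 2, -6, -4, 7, 4, 5]
v[mid]=-2>-5: swap v[0],v[9]; hi=8 → [-4, -8, -5, 3, -7, 6, -3, 2, -6, -2, 7, 4, 5]
v[mid]=-4>-5: swap v[0],v[8]; hi=7 → [-6, -8, -5, 3, -7, 6, -3, 2, -4, -2, 7, 4, 5]
v[mid]=-6<-5: swap v[0],v[0]; lo=1,mid=1 → [-6, -8, -5, 3, -7, 6, -3, 2, -4, -2, 7, 4, 5]
v[mid]=-8<-5: swap v[1],v[1]; lo=2,mid=2 → [-6, -8, -5, 3, -7, 6, -3, 2, -4, -2, 7, 4, 5]
v[mid]=-5=-5: mid=3
v[mid]=3>-5: swap v[3],v[7]; hi=6 → [-6, -8, -5, 2, -7, 6, -3, 3, -4, -2, 7, 4, 5]
v[mid]=2>-5: swap v[3],v[6]; hi=5 → [-6, -8, -5, -3, -7, 6, 2, 3, -4, -2, 7, 4, 5]
v[mid]=-3>-5: swap v[3],v[5]; hi=4 → [-6, -8, -5, 6, -7, -3, 2, 3, -4, -2, 7, 4, 5]
v[mid]=6>-5: swap v[3],v[4]; hi=3 → [-6, -8, -5, -7, 6, -3, 2, 3, -4, -2, 7, 4, 5]
v[mid]=-7<-5: swap v[2],v[3]; lo=3,mid=4 → [-6, -8, -7, -5, 6, -3, 2, 3, -4, -2, 7, 4, 5]
end: lo=3, hi=3; v = [-6, -8, -7, -5, 6, -3, 2, 3, -4, -2, 7, 4, 5]

[-6, -8, -7, -5, 6, -3, 2, 3, -4, -2, 7, 4, 5]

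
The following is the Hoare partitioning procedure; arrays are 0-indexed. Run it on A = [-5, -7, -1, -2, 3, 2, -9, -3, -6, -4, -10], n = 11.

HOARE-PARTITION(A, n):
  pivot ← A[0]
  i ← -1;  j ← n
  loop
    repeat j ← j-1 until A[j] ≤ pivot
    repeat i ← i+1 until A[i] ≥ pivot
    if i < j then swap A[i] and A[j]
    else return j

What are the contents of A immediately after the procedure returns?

[-10, -7, -6, -9, 3, 2, -2, -3, -1, -4, -5]

pivot=-5
j stops at 10 (-10), i stops at 0 (-5); swap ⇒ [-10, -7, -1, -2, 3, 2, -9, -3, -6, -4, -5]
j stops at 8 (-6), i stops at 2 (-1); swap ⇒ [-10, -7, -6, -2, 3, 2, -9, -3, -1, -4, -5]
j stops at 6 (-9), i stops at 3 (-2); swap ⇒ [-10, -7, -6, -9, 3, 2, -2, -3, -1, -4, -5]
j stops at 3, i stops at 4; i≥j ⇒ return 3. A=[-10, -7, -6, -9, 3, 2, -2, -3, -1, -4, -5]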